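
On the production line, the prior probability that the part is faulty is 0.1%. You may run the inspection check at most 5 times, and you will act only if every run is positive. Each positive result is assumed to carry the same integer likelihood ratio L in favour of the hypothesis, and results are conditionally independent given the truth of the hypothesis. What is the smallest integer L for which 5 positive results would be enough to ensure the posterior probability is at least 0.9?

7

Prior odds = 0.001/0.999 = 1/999.
Target odds = 0.9/0.1 = 9.
Need L⁵ ≥ 9 ÷ (1/999) = 8991.
6⁵ = 7776 < 8991 ≤ 16807 = 7⁵, so L = 7.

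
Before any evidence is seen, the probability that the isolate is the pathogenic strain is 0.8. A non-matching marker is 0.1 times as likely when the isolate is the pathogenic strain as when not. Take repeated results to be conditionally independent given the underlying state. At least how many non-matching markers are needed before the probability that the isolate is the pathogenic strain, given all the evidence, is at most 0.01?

3

Prior odds: 0.8 ÷ 0.2 = 4.
Likelihood ratio per non-matching marker = 0.1.
Target posterior odds = 0.01/0.99 = 1/99.
Need 4 × 0.1ⁿ ≤ 1/99, i.e. 0.1ⁿ ≤ 1/396.
0.1² = 0.01 is still above 1/396 but 0.1³ = 0.001 is at or below it, so n = 3.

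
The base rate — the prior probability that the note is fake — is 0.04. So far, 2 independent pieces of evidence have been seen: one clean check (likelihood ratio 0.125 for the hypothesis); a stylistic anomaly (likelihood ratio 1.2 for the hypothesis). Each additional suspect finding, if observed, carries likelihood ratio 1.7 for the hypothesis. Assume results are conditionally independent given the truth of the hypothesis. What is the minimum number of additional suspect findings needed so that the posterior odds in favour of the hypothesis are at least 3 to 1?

12

Prior odds = 0.04/0.96 = 1/24.
Combined Bayes factor of the evidence already in hand = 0.125 × 1.2 = 0.15.
Odds after that evidence = (1/24) × 0.15 = 0.00625.
Target odds = 3.
Need 1.7ⁿ ≥ 3 ÷ 0.00625 = 480.
1.7¹¹ ≈342.719 falls short of 480 but 1.7¹² ≈582.622 reaches it, so n = 12.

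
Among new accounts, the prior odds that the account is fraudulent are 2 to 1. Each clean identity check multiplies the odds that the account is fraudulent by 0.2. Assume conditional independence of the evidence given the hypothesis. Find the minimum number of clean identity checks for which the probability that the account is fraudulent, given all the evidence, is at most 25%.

Prior odds = 2.
Likelihood ratio per clean identity check = 0.2.
Target posterior odds = 0.25/0.75 = 1/3.
Require 0.2ⁿ ≤ 1/3 ÷ 2 = 1/6.
0.2¹ = 0.2 is still above 1/6 but 0.2² = 0.04 is at or below it, so n = 2.

2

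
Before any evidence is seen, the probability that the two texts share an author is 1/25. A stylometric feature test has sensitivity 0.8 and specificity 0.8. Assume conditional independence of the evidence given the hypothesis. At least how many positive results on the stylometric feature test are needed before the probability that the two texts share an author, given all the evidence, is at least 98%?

Prior odds: 0.04 ÷ 0.96 = 1/24.
False-positive rate = 1 − 0.8 = 0.2; likelihood ratio of a positive = 0.8/0.2 = 4.
Target posterior odds = 0.98/0.02 = 49.
Require 4ⁿ ≥ 49 ÷ (1/24) = 1176.
4⁵ = 1024 falls short of 1176 but 4⁶ = 4096 reaches it, so n = 6.

6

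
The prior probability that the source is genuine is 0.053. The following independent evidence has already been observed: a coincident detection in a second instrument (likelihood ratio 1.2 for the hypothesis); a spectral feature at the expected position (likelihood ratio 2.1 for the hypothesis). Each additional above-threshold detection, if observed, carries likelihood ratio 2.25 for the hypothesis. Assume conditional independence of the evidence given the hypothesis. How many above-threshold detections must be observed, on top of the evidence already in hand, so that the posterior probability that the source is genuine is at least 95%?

7

Prior odds = 0.053/0.947 = 53/947.
Combined Bayes factor of the evidence already in hand = 1.2 × 2.1 = 2.52.
Odds after that evidence = (53/947) × 2.52 = 3339/23675.
Target odds = 0.95/0.05 = 19.
Need 2.25ⁿ ≥ 19 ÷ (3339/23675) = 449825/3339.
2.25⁶ = 531441/4096 falls short of 449825/3339 but 2.25⁷ = 4782969/16384 reaches it, so n = 7.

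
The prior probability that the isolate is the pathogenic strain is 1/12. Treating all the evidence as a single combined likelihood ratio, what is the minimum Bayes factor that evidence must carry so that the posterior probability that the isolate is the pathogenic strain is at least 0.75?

Prior odds = (1/12)/(11/12) = 1/11.
Target odds = 0.75/0.25 = 3.
Required Bayes factor = 3 ÷ (1/11) = 33.

33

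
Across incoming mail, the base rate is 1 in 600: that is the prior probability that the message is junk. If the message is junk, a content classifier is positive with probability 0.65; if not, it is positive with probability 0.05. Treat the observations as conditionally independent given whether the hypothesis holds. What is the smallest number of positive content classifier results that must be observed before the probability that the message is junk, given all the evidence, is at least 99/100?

5

Prior odds: (1/600) ÷ (599/600) = 1/599.
Likelihood ratio of a positive = 0.65/0.05 = 13.
Target odds: 0.99 ÷ 0.01 = 99.
Need (1/599) × 13ⁿ ≥ 99, i.e. 13ⁿ ≥ 59301.
13⁴ = 28561 falls short of 59301 but 13⁵ = 371293 reaches it, so n = 5.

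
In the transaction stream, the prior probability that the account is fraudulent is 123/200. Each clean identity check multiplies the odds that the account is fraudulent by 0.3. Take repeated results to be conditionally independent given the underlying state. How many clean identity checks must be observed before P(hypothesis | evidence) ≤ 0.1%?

7

Prior odds: 0.615 ÷ 0.385 = 123/77.
Likelihood ratio per clean identity check = 0.3.
Target posterior odds = 0.001/0.999 = 1/999.
Require 0.3ⁿ ≤ 1/999 ÷ (123/77) = 77/122877.
0.3⁶ = 729/1000000 is still above 77/122877 but 0.3⁷ = 2187/10000000 is at or below it, so n = 7.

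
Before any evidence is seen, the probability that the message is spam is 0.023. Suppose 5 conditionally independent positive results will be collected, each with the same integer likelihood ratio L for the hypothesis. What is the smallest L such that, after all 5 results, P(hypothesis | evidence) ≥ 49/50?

Prior odds = 0.023/0.977 = 23/977.
Target odds = 0.98/0.02 = 49.
Need L⁵ ≥ 49 ÷ (23/977) = 47873/23.
4⁵ = 1024 < 47873/23 ≤ 3125 = 5⁵, so L = 5.

5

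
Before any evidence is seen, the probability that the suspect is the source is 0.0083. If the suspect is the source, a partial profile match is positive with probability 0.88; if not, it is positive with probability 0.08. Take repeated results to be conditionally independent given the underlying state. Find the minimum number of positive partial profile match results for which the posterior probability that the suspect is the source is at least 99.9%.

Prior odds: 0.0083 ÷ 0.9917 = 83/9917.
Likelihood ratio of a positive = 0.88/0.08 = 11.
Target posterior odds = 0.999/0.001 = 999.
Require 11ⁿ ≥ 999 ÷ (83/9917) = 9907083/83.
11⁴ = 14641 falls short of 9907083/83 but 11⁵ = 161051 reaches it, so n = 5.

5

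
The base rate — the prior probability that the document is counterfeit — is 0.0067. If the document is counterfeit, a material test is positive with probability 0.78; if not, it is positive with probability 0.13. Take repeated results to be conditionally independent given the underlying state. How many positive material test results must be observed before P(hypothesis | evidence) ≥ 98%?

5

Prior odds: 0.0067 ÷ 0.9933 = 67/9933.
Likelihood ratio of a positive = 0.78/0.13 = 6.
Target posterior odds = 0.98/0.02 = 49.
Need (67/9933) × 6ⁿ ≥ 49, i.e. 6ⁿ ≥ 486717/67.
6⁴ = 1296 falls short of 486717/67 but 6⁵ = 7776 reaches it, so n = 5.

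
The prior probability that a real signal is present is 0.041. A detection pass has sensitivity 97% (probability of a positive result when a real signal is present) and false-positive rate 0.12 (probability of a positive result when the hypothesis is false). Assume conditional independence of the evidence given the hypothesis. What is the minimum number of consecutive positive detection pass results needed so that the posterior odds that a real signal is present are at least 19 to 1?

Prior odds: 0.041 ÷ 0.959 = 41/959.
Likelihood ratio of a positive result = 0.97/0.12 = 97/12.
Target odds = 19.
Need (41/959) × (97/12)ⁿ ≥ 19, i.e. (97/12)ⁿ ≥ 18221/41.
(97/12)² = 9409/144 falls short of 18221/41 but (97/12)³ = 912673/1728 reaches it, so n = 3.

3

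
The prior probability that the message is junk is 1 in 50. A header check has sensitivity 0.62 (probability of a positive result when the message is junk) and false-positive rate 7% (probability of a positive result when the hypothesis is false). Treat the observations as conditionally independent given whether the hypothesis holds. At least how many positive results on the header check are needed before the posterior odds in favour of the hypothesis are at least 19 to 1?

Prior odds: 0.02 ÷ 0.98 = 1/49.
Likelihood ratio of a positive result = 0.62/0.07 = 62/7.
Target odds = 19.
Require (62/7)ⁿ ≥ 19 ÷ (1/49) = 931.
(62/7)³ = 238328/343 falls short of 931 but (62/7)⁴ = 14776336/2401 reaches it, so n = 4.

4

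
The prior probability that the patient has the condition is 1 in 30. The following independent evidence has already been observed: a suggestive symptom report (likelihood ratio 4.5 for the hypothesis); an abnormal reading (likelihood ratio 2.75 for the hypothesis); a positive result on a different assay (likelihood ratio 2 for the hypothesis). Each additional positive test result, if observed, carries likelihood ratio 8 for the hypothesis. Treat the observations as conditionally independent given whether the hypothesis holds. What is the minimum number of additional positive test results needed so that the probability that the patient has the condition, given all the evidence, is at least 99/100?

3

Prior odds = (1/30)/(29/30) = 1/29.
Combined Bayes factor of the evidence already in hand = 4.5 × 2.75 × 2 = 24.75.
Odds after that evidence = (1/29) × 24.75 = 99/116.
Target odds = 0.99/0.01 = 99.
Need 8ⁿ ≥ 99 ÷ (99/116) = 116.
8² = 64 falls short of 116 but 8³ = 512 reaches it, so n = 3.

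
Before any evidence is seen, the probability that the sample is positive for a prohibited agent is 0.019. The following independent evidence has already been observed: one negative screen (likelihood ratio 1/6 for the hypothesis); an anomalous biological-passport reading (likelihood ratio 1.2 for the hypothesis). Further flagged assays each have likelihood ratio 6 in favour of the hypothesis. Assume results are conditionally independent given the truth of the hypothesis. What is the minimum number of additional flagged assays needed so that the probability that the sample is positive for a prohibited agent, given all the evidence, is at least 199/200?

Prior odds = 0.019/0.981 = 19/981.
Combined Bayes factor of the evidence already in hand = (1/6) × 1.2 = 0.2.
Odds after that evidence = (19/981) × 0.2 = 19/4905.
Target odds = 0.995/0.005 = 199.
Need 6ⁿ ≥ 199 ÷ (19/4905) = 976095/19.
6⁶ = 46656 falls short of 976095/19 but 6⁷ = 279936 reaches it, so n = 7.

7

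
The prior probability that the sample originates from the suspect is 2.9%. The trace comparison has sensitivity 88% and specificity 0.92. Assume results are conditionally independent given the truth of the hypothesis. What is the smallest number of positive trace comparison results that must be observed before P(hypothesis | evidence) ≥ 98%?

Prior odds: 0.029 ÷ 0.971 = 29/971.
False-positive rate = 1 − 0.92 = 0.08; likelihood ratio of a positive = 0.88/0.08 = 11.
Target posterior odds = 0.98/0.02 = 49.
Require 11ⁿ ≥ 49 ÷ (29/971) = 47579/29.
11³ = 1331 falls short of 47579/29 but 11⁴ = 14641 reaches it, so n = 4.

4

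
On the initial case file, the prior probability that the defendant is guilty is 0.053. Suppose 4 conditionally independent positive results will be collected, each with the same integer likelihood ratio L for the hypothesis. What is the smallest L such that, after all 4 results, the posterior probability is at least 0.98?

6

Prior odds = 0.053/0.947 = 53/947.
Target odds = 0.98/0.02 = 49.
Need L⁴ ≥ 49 ÷ (53/947) = 46403/53.
5⁴ = 625 < 46403/53 ≤ 1296 = 6⁴, so L = 6.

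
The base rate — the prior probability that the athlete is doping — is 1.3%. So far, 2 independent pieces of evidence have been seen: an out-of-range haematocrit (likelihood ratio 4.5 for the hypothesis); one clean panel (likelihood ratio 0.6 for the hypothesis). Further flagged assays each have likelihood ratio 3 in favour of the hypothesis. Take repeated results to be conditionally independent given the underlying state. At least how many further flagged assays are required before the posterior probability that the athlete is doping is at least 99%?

8

Prior odds = 0.013/0.987 = 13/987.
Combined Bayes factor of the evidence already in hand = 4.5 × 0.6 = 2.7.
Odds after that evidence = (13/987) × 2.7 = 117/3290.
Target odds = 0.99/0.01 = 99.
Need 3ⁿ ≥ 99 ÷ (117/3290) = 36190/13.
3⁷ = 2187 falls short of 36190/13 but 3⁸ = 6561 reaches it, so n = 8.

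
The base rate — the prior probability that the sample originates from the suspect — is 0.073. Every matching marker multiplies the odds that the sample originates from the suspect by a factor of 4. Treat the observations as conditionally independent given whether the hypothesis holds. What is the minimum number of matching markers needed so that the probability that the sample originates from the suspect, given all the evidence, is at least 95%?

Prior odds = 0.073/0.927 = 73/927.
Likelihood ratio per matching marker = 4.
Target posterior odds = 0.95/0.05 = 19.
Need (73/927) × 4ⁿ ≥ 19, i.e. 4ⁿ ≥ 17613/73.
4³ = 64 falls short of 17613/73 but 4⁴ = 256 reaches it, so n = 4.

4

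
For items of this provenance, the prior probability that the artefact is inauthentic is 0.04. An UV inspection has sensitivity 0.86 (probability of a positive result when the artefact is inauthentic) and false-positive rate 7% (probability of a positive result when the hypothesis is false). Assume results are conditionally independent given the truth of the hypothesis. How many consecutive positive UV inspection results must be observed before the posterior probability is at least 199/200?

4

Prior odds: 0.04 ÷ 0.96 = 1/24.
Likelihood ratio of a positive result = 0.86/0.07 = 86/7.
Target posterior odds = 0.995/0.005 = 199.
Require (86/7)ⁿ ≥ 199 ÷ (1/24) = 4776.
(86/7)³ = 636056/343 falls short of 4776 but (86/7)⁴ = 54700816/2401 reaches it, so n = 4.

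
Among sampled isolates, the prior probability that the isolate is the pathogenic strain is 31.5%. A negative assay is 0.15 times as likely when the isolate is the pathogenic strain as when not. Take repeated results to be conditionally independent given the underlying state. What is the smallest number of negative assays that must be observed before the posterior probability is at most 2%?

2

Prior odds = 0.315/0.685 = 63/137.
Likelihood ratio per negative assay = 0.15.
Target odds: 0.02 ÷ 0.98 = 1/49.
Require 0.15ⁿ ≤ 1/49 ÷ (63/137) = 137/3087.
0.15¹ = 0.15 is still above 137/3087 but 0.15² = 0.0225 is at or below it, so n = 2.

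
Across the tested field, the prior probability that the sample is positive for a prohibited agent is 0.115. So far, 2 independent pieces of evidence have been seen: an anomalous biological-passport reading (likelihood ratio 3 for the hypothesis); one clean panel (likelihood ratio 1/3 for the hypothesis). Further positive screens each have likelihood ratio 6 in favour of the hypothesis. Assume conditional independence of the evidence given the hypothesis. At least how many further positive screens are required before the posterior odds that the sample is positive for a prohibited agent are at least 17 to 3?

3

Prior odds = 0.115/0.885 = 23/177.
Combined Bayes factor of the evidence already in hand = 3 × (1/3) = 1.
Odds after that evidence = (23/177) × 1 = 23/177.
Target odds = 17/3.
Need 6ⁿ ≥ 17/3 ÷ (23/177) = 1003/23.
6² = 36 falls short of 1003/23 but 6³ = 216 reaches it, so n = 3.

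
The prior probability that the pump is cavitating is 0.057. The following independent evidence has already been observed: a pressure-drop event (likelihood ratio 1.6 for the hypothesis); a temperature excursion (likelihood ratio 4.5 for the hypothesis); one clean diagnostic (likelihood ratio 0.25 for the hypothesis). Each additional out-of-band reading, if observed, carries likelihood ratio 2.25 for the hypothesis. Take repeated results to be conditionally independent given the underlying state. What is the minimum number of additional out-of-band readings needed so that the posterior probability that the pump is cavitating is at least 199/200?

10

Prior odds = 0.057/0.943 = 57/943.
Combined Bayes factor of the evidence already in hand = 1.6 × 4.5 × 0.25 = 1.8.
Odds after that evidence = (57/943) × 1.8 = 513/4715.
Target odds = 0.995/0.005 = 199.
Need 2.25ⁿ ≥ 199 ÷ (513/4715) = 938285/513.
2.25⁹ = 387420489/262144 falls short of 938285/513 but 2.25¹⁰ ≈3325.26 reaches it, so n = 10.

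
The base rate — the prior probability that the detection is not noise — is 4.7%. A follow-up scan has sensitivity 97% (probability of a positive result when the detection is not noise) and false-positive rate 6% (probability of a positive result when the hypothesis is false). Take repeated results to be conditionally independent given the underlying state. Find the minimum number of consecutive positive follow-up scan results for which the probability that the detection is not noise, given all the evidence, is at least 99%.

3

Prior odds = 0.047/0.953 = 47/953.
Likelihood ratio of a positive result = 0.97/0.06 = 97/6.
Target posterior odds = 0.99/0.01 = 99.
Require (97/6)ⁿ ≥ 99 ÷ (47/953) = 94347/47.
(97/6)² = 9409/36 falls short of 94347/47 but (97/6)³ = 912673/216 reaches it, so n = 3.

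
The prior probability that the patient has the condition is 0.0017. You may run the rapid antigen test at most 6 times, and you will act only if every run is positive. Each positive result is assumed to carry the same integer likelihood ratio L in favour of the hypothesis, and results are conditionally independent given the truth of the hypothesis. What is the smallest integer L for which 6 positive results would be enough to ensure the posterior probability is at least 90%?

5

Prior odds = 0.0017/0.9983 = 17/9983.
Target odds = 0.9/0.1 = 9.
Need L⁶ ≥ 9 ÷ (17/9983) = 89847/17.
4⁶ = 4096 < 89847/17 ≤ 15625 = 5⁶, so L = 5.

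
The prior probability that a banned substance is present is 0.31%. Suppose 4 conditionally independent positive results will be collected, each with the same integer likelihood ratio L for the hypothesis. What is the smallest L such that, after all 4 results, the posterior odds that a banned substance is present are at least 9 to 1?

8

Prior odds = 0.0031/0.9969 = 31/9969.
Target odds = 9.
Need L⁴ ≥ 9 ÷ (31/9969) = 89721/31.
7⁴ = 2401 < 89721/31 ≤ 4096 = 8⁴, so L = 8.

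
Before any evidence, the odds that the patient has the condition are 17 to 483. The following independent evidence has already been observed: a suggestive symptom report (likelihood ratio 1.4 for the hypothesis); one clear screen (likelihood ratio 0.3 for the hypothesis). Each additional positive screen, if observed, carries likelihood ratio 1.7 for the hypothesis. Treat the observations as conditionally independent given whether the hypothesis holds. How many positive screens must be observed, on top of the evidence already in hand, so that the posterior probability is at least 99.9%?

21

Prior odds = 17/483.
Combined Bayes factor of the evidence already in hand = 1.4 × 0.3 = 0.42.
Odds after that evidence = (17/483) × 0.42 = 17/1150.
Target odds = 0.999/0.001 = 999.
Need 1.7ⁿ ≥ 999 ÷ (17/1150) = 1148850/17.
1.7²⁰ ≈40642.3 falls short of 1148850/17 but 1.7²¹ ≈69091.9 reaches it, so n = 21.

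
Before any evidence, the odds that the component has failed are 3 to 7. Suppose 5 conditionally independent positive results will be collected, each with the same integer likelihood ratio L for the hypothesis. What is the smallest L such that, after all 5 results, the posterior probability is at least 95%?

Prior odds = 3/7.
Target odds = 0.95/0.05 = 19.
Need L⁵ ≥ 19 ÷ (3/7) = 133/3.
2⁵ = 32 < 133/3 ≤ 243 = 3⁵, so L = 3.

3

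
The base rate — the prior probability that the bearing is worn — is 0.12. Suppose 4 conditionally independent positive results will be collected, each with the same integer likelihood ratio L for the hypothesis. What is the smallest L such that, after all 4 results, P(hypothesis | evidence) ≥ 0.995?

Prior odds = 0.12/0.88 = 3/22.
Target odds = 0.995/0.005 = 199.
Need L⁴ ≥ 199 ÷ (3/22) = 4378/3.
6⁴ = 1296 < 4378/3 ≤ 2401 = 7⁴, so L = 7.

7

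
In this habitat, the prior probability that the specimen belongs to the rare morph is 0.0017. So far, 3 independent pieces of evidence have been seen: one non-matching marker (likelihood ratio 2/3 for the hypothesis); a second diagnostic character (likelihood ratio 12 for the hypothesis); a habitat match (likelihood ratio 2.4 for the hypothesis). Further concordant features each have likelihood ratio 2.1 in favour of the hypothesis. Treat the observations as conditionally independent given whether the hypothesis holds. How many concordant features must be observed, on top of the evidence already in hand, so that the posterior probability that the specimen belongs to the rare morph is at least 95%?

Prior odds = 0.0017/0.9983 = 17/9983.
Combined Bayes factor of the evidence already in hand = (2/3) × 12 × 2.4 = 19.2.
Odds after that evidence = (17/9983) × 19.2 = 1632/49915.
Target odds = 0.95/0.05 = 19.
Need 2.1ⁿ ≥ 19 ÷ (1632/49915) = 948385/1632.
2.1⁸ ≈378.229 falls short of 948385/1632 but 2.1⁹ ≈794.28 reaches it, so n = 9.

9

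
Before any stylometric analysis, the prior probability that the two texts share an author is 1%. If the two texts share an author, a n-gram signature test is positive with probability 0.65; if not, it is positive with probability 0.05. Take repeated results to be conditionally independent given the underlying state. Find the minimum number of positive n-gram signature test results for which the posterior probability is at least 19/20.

3

Prior odds = 0.01/0.99 = 1/99.
Likelihood ratio of a positive = 0.65/0.05 = 13.
Target posterior odds = 0.95/0.05 = 19.
Require 13ⁿ ≥ 19 ÷ (1/99) = 1881.
13² = 169 falls short of 1881 but 13³ = 2197 reaches it, so n = 3.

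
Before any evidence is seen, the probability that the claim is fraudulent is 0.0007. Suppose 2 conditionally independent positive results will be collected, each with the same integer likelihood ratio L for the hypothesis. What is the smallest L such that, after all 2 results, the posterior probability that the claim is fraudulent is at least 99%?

Prior odds = 0.0007/0.9993 = 7/9993.
Target odds = 0.99/0.01 = 99.
Need L² ≥ 99 ÷ (7/9993) = 989307/7.
375² = 140625 < 989307/7 ≤ 141376 = 376², so L = 376.

376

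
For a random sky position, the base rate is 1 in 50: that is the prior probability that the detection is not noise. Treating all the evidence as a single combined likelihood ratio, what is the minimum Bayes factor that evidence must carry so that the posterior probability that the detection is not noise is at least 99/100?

Prior odds = 0.02/0.98 = 1/49.
Target odds = 0.99/0.01 = 99.
Required Bayes factor = 99 ÷ (1/49) = 4851.

4851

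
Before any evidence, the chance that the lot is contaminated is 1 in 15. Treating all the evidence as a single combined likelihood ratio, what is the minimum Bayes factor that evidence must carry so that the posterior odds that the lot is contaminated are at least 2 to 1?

28

Prior odds = (1/15)/(14/15) = 1/14.
Target odds = 2.
Required Bayes factor = 2 ÷ (1/14) = 28.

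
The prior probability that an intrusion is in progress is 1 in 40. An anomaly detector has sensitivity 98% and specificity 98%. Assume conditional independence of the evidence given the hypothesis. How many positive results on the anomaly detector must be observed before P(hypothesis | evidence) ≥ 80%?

2

Prior odds: 0.025 ÷ 0.975 = 1/39.
False-positive rate = 1 − 0.98 = 0.02; likelihood ratio of a positive = 0.98/0.02 = 49.
Target odds: 0.8 ÷ 0.2 = 4.
Need (1/39) × 49ⁿ ≥ 4, i.e. 49ⁿ ≥ 156.
49¹ = 49 falls short of 156 but 49² = 2401 reaches it, so n = 2.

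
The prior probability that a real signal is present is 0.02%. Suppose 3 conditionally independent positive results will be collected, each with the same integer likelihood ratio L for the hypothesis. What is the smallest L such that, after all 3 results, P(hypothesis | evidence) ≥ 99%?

Prior odds = 0.0002/0.9998 = 1/4999.
Target odds = 0.99/0.01 = 99.
Need L³ ≥ 99 ÷ (1/4999) = 494901.
79³ = 493039 < 494901 ≤ 512000 = 80³, so L = 80.

80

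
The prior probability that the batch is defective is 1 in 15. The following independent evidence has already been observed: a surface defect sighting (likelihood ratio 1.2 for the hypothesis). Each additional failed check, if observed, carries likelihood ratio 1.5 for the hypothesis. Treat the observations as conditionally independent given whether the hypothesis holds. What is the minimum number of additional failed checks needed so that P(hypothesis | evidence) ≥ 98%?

16

Prior odds = (1/15)/(14/15) = 1/14.
Bayes factor of the evidence already in hand = 1.2.
Odds after that evidence = (1/14) × 1.2 = 3/35.
Target odds = 0.98/0.02 = 49.
Need 1.5ⁿ ≥ 49 ÷ (3/35) = 1715/3.
1.5¹⁵ = 14348907/32768 falls short of 1715/3 but 1.5¹⁶ = 43046721/65536 reaches it, so n = 16.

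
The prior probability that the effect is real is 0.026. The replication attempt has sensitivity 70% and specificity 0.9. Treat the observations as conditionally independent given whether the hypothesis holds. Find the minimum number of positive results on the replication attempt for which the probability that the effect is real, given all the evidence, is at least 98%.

4

Prior odds = 0.026/0.974 = 13/487.
False-positive rate = 1 − 0.9 = 0.1; likelihood ratio of a positive = 0.7/0.1 = 7.
Target posterior odds = 0.98/0.02 = 49.
Require 7ⁿ ≥ 49 ÷ (13/487) = 23863/13.
7³ = 343 falls short of 23863/13 but 7⁴ = 2401 reaches it, so n = 4.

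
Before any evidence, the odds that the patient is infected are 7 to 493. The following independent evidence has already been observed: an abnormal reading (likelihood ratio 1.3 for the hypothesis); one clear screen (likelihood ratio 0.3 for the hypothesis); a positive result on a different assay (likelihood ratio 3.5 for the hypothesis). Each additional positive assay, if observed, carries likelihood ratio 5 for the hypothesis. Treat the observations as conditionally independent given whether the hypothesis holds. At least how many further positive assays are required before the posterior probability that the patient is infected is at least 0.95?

Prior odds = 7/493.
Combined Bayes factor of the evidence already in hand = 1.3 × 0.3 × 3.5 = 1.365.
Odds after that evidence = (7/493) × 1.365 = 1911/98600.
Target odds = 0.95/0.05 = 19.
Need 5ⁿ ≥ 19 ÷ (1911/98600) = 1873400/1911.
5⁴ = 625 falls short of 1873400/1911 but 5⁵ = 3125 reaches it, so n = 5.

5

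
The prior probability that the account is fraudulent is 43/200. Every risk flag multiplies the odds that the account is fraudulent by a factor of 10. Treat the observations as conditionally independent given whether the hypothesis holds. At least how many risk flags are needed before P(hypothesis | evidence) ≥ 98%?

3

Prior odds = 0.215/0.785 = 43/157.
Likelihood ratio per risk flag = 10.
Target odds: 0.98 ÷ 0.02 = 49.
Require 10ⁿ ≥ 49 ÷ (43/157) = 7693/43.
10² = 100 falls short of 7693/43 but 10³ = 1000 reaches it, so n = 3.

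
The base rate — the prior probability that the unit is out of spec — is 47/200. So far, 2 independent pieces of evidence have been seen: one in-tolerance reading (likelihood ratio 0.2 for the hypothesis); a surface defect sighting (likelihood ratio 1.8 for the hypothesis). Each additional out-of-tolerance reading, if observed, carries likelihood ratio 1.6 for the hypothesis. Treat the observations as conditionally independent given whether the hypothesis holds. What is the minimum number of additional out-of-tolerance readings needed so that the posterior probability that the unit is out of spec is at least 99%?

15

Prior odds = 0.235/0.765 = 47/153.
Combined Bayes factor of the evidence already in hand = 0.2 × 1.8 = 0.36.
Odds after that evidence = (47/153) × 0.36 = 47/425.
Target odds = 0.99/0.01 = 99.
Need 1.6ⁿ ≥ 99 ÷ (47/425) = 42075/47.
1.6¹⁴ ≈720.576 falls short of 42075/47 but 1.6¹⁵ ≈1152.92 reaches it, so n = 15.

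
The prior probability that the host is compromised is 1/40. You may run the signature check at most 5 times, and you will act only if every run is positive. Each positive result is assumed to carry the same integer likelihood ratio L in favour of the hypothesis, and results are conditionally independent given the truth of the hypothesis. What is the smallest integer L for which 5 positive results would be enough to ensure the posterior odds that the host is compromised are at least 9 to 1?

4

Prior odds = 0.025/0.975 = 1/39.
Target odds = 9.
Need L⁵ ≥ 9 ÷ (1/39) = 351.
3⁵ = 243 < 351 ≤ 1024 = 4⁵, so L = 4.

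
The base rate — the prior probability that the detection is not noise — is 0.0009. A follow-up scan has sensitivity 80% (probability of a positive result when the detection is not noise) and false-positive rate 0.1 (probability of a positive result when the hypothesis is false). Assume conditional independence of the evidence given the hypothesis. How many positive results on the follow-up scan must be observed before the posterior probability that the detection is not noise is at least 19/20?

5

Prior odds: 0.0009 ÷ 0.9991 = 9/9991.
Likelihood ratio of a positive result = 0.8/0.1 = 8.
Target posterior odds = 0.95/0.05 = 19.
Require 8ⁿ ≥ 19 ÷ (9/9991) = 189829/9.
8⁴ = 4096 falls short of 189829/9 but 8⁵ = 32768 reaches it, so n = 5.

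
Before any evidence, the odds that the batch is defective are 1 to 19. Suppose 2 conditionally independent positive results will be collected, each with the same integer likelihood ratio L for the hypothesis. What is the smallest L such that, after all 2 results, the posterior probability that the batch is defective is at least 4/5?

Prior odds = 1/19.
Target odds = 0.8/0.2 = 4.
Need L² ≥ 4 ÷ (1/19) = 76.
8² = 64 < 76 ≤ 81 = 9², so L = 9.

9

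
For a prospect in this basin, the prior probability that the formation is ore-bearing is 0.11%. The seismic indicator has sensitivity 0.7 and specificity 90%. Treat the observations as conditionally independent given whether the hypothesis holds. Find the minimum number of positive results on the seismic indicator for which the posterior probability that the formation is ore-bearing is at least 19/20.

Prior odds: 0.0011 ÷ 0.9989 = 11/9989.
False-positive rate = 1 − 0.9 = 0.1; likelihood ratio of a positive = 0.7/0.1 = 7.
Target odds: 0.95 ÷ 0.05 = 19.
Require 7ⁿ ≥ 19 ÷ (11/9989) = 189791/11.
7⁵ = 16807 falls short of 189791/11 but 7⁶ = 117649 reaches it, so n = 6.

6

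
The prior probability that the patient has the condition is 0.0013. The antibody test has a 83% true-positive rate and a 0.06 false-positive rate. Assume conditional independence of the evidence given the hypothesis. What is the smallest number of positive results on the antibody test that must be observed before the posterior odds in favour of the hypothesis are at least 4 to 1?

4

Prior odds: 0.0013 ÷ 0.9987 = 13/9987.
Likelihood ratio of a positive result = 0.83/0.06 = 83/6.
Target odds = 4.
Need (13/9987) × (83/6)ⁿ ≥ 4, i.e. (83/6)ⁿ ≥ 39948/13.
(83/6)³ = 571787/216 falls short of 39948/13 but (83/6)⁴ = 47458321/1296 reaches it, so n = 4.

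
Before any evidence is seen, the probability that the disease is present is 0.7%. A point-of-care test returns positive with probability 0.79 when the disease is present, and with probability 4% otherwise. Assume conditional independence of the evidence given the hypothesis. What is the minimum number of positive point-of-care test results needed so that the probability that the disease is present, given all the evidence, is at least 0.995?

Prior odds = 0.007/0.993 = 7/993.
Likelihood ratio of a positive result = 0.79/0.04 = 19.75.
Target odds: 0.995 ÷ 0.005 = 199.
Require 19.75ⁿ ≥ 199 ÷ (7/993) = 197607/7.
19.75³ = 7703.734375 falls short of 197607/7 but 19.75⁴ = 38950081/256 reaches it, so n = 4.

4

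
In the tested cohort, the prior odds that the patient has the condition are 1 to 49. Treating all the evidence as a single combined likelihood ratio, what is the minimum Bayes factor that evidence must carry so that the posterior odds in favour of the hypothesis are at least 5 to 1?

Prior odds = 1/49.
Target odds = 5.
Required Bayes factor = 5 ÷ (1/49) = 245.

245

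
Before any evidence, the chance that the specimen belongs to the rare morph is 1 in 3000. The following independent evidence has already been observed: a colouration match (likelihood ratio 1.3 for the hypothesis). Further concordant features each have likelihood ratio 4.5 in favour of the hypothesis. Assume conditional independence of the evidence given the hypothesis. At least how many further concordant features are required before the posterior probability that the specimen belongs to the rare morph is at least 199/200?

9

Prior odds = (1/3000)/(2999/3000) = 1/2999.
Bayes factor of the evidence already in hand = 1.3.
Odds after that evidence = (1/2999) × 1.3 = 13/29990.
Target odds = 0.995/0.005 = 199.
Need 4.5ⁿ ≥ 199 ÷ (13/29990) = 5968010/13.
4.5⁸ = 43046721/256 falls short of 5968010/13 but 4.5⁹ = 387420489/512 reaches it, so n = 9.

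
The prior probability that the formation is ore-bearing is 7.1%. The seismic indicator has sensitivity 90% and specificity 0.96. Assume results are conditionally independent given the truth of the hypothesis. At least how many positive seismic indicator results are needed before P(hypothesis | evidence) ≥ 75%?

Prior odds: 0.071 ÷ 0.929 = 71/929.
False-positive rate = 1 − 0.96 = 0.04; likelihood ratio of a positive = 0.9/0.04 = 22.5.
Target posterior odds = 0.75/0.25 = 3.
Require 22.5ⁿ ≥ 3 ÷ (71/929) = 2787/71.
22.5¹ = 22.5 falls short of 2787/71 but 22.5² = 506.25 reaches it, so n = 2.

2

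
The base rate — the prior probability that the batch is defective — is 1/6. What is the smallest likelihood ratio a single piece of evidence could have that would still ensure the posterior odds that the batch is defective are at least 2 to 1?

10

Prior odds = (1/6)/(5/6) = 0.2.
Target odds = 2.
Required Bayes factor = 2 ÷ 0.2 = 10.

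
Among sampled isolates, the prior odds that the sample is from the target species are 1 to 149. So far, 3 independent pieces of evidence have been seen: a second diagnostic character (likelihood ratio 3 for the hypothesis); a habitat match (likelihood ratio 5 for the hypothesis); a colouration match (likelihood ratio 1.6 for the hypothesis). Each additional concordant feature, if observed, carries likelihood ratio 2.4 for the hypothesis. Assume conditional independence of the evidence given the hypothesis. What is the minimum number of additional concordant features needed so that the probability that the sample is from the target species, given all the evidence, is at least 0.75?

Prior odds = 1/149.
Combined Bayes factor of the evidence already in hand = 3 × 5 × 1.6 = 24.
Odds after that evidence = (1/149) × 24 = 24/149.
Target odds = 0.75/0.25 = 3.
Need 2.4ⁿ ≥ 3 ÷ (24/149) = 18.625.
2.4³ = 13.824 falls short of 18.625 but 2.4⁴ = 33.1776 reaches it, so n = 4.

4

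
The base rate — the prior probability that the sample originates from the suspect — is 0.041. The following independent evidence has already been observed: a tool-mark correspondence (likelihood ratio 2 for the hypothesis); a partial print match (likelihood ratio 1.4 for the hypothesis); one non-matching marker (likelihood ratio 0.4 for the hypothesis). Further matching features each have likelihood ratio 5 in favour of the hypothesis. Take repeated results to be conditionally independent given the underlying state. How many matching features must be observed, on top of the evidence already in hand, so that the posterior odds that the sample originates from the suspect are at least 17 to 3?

Prior odds = 0.041/0.959 = 41/959.
Combined Bayes factor of the evidence already in hand = 2 × 1.4 × 0.4 = 1.12.
Odds after that evidence = (41/959) × 1.12 = 164/3425.
Target odds = 17/3.
Need 5ⁿ ≥ 17/3 ÷ (164/3425) = 58225/492.
5² = 25 falls short of 58225/492 but 5³ = 125 reaches it, so n = 3.

3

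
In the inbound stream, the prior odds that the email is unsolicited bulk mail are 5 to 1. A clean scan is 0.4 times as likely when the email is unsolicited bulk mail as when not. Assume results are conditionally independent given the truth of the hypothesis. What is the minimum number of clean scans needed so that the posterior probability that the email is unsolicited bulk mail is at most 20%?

Prior odds = 5.
Likelihood ratio per clean scan = 0.4.
Target posterior odds = 0.2/0.8 = 0.25.
Need 5 × 0.4ⁿ ≤ 0.25, i.e. 0.4ⁿ ≤ 0.05.
0.4³ = 0.064 is still above 0.05 but 0.4⁴ = 0.0256 is at or below it, so n = 4.

4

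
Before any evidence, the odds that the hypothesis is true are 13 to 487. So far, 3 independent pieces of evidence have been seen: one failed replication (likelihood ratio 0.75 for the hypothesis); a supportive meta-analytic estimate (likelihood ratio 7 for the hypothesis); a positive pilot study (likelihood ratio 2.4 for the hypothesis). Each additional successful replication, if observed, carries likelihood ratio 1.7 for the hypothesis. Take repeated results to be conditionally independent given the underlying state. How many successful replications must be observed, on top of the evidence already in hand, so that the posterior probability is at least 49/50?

10

Prior odds = 13/487.
Combined Bayes factor of the evidence already in hand = 0.75 × 7 × 2.4 = 12.6.
Odds after that evidence = (13/487) × 12.6 = 819/2435.
Target odds = 0.98/0.02 = 49.
Need 1.7ⁿ ≥ 49 ÷ (819/2435) = 17045/117.
1.7⁹ ≈118.588 falls short of 17045/117 but 1.7¹⁰ ≈201.599 reaches it, so n = 10.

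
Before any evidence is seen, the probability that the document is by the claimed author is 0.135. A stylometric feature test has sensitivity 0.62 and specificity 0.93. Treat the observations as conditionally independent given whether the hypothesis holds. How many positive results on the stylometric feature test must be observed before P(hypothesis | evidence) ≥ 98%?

Prior odds = 0.135/0.865 = 27/173.
False-positive rate = 1 − 0.93 = 0.07; likelihood ratio of a positive = 0.62/0.07 = 62/7.
Target odds: 0.98 ÷ 0.02 = 49.
Require (62/7)ⁿ ≥ 49 ÷ (27/173) = 8477/27.
(62/7)² = 3844/49 falls short of 8477/27 but (62/7)³ = 238328/343 reaches it, so n = 3.

3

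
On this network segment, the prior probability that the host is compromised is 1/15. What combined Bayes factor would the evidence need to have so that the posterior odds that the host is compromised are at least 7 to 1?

98

Prior odds = (1/15)/(14/15) = 1/14.
Target odds = 7.
Required Bayes factor = 7 ÷ (1/14) = 98.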